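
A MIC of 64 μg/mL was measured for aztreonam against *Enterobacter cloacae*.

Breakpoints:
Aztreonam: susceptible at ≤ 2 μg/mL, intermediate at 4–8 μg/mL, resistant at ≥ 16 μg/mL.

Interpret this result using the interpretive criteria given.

Resistant

Aztreonam: 64 μg/mL is ≥ 16 μg/mL → resistant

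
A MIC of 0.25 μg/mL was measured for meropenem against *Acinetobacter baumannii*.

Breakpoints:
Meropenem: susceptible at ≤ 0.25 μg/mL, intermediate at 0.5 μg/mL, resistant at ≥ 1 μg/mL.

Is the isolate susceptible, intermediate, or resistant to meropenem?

Meropenem 0.25 μg/mL: ≤ 0.25 μg/mL ⇒ S

S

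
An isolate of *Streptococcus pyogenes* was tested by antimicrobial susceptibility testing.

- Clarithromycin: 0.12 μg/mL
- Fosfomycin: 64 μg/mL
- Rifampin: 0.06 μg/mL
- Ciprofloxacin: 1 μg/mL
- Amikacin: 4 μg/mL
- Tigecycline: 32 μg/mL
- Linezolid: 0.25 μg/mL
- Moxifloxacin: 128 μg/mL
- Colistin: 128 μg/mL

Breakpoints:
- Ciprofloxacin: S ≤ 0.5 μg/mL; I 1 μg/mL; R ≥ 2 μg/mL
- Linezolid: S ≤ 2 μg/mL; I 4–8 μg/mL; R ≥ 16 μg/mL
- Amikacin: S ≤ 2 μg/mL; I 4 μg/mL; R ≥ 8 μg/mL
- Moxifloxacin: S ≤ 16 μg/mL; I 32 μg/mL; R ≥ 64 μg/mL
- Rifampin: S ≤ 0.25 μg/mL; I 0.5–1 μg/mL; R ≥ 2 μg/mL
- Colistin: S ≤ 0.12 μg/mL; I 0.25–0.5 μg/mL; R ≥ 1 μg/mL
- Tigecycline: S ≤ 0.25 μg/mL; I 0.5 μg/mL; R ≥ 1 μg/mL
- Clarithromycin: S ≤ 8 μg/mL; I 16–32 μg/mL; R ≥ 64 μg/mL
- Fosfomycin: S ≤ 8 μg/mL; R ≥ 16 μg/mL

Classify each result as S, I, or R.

Clarithromycin 0.12 μg/mL: ≤ 8 μg/mL — susceptible
Fosfomycin: 64 μg/mL is ≥ 16 μg/mL → R
Rifampin (0.06 μg/mL) ≤ 0.25 μg/mL → Susceptible
Ciprofloxacin (1 μg/mL) = 1 μg/mL — intermediate
Amikacin 4 μg/mL: = 4 μg/mL → I
Tigecycline 32 μg/mL: ≥ 1 μg/mL ⇒ R
Linezolid 0.25 μg/mL: ≤ 2 μg/mL — Susceptible
Moxifloxacin 128 μg/mL: ≥ 64 μg/mL → Resistant
Colistin (128 μg/mL) ≥ 1 μg/mL — resistant

S, R, S, I, I, R, S, R, R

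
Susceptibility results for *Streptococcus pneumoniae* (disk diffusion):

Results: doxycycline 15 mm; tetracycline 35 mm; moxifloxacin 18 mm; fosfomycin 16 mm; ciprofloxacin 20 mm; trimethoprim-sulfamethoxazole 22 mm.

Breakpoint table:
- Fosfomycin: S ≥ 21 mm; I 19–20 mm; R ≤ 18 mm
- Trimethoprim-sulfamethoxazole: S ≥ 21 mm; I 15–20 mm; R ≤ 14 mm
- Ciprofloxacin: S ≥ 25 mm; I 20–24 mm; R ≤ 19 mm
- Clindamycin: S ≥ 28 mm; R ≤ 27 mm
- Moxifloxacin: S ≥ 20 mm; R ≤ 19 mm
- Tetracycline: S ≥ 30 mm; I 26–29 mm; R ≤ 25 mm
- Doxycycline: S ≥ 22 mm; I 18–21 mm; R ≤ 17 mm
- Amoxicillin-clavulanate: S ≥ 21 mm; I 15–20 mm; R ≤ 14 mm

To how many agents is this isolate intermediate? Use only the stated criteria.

Doxycycline (15 mm) ≤ 17 mm ⇒ R
Tetracycline 35 mm: ≥ 30 mm ⇒ Susceptible
Moxifloxacin (18 mm) ≤ 19 mm ⇒ R
Fosfomycin: 16 mm is ≤ 18 mm — resistant
Ciprofloxacin: 20 mm is in 20–24 mm — I
Trimethoprim-sulfamethoxazole: 22 mm is ≥ 21 mm — S
Intermediate: 1

1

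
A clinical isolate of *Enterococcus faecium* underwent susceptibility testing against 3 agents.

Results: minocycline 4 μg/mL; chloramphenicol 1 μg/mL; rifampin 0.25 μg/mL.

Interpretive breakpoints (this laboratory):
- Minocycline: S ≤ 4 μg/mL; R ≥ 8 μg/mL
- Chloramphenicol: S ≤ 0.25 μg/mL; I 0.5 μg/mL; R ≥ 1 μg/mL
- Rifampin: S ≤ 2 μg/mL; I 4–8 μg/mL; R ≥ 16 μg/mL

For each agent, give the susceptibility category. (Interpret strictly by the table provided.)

Minocycline 4 μg/mL: ≤ 4 μg/mL ⇒ susceptible
Chloramphenicol (1 μg/mL) ≥ 1 μg/mL — Resistant
Rifampin: 0.25 μg/mL is ≤ 2 μg/mL ⇒ S

S, R, S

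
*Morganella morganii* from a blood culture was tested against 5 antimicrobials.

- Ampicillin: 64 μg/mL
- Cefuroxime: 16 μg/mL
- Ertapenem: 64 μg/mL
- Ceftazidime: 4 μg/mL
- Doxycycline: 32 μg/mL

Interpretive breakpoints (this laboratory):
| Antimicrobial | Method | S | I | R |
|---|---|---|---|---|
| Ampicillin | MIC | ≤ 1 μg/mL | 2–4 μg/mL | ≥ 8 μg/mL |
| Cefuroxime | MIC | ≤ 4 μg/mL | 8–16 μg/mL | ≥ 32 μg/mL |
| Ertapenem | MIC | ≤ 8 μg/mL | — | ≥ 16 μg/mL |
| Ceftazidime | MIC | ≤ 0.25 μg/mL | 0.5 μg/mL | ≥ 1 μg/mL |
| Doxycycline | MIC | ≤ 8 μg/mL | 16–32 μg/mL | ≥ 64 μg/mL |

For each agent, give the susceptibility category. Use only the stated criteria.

Ampicillin 64 μg/mL: ≥ 8 μg/mL — resistant
Cefuroxime: 16 μg/mL is in 8–16 μg/mL — intermediate
Ertapenem (64 μg/mL) ≥ 16 μg/mL → resistant
Ceftazidime (4 μg/mL) ≥ 1 μg/mL ⇒ resistant
Doxycycline: 32 μg/mL is in 16–32 μg/mL → I

R, I, R, R, I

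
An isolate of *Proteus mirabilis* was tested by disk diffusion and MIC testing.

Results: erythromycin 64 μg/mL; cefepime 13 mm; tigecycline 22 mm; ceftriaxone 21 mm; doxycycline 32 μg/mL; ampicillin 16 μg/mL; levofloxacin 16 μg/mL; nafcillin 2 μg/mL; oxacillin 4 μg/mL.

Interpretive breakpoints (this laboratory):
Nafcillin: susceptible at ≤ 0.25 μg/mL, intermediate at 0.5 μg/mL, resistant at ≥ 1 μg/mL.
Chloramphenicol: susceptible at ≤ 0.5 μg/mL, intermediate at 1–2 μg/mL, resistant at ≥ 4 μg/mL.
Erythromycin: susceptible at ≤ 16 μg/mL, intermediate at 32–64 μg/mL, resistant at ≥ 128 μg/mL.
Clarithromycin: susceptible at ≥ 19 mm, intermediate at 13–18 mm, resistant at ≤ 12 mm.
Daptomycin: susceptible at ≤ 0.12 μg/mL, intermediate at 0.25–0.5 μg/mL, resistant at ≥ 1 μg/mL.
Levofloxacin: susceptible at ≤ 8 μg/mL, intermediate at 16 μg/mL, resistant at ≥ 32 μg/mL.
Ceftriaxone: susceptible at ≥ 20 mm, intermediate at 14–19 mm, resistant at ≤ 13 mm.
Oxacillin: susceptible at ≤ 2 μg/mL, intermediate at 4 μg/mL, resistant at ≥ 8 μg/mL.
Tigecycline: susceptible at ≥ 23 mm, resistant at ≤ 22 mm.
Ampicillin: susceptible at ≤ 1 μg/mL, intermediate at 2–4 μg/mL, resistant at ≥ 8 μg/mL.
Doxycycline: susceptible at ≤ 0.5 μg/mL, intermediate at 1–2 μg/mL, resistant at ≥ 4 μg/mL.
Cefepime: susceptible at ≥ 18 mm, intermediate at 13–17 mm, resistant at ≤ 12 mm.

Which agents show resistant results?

Erythromycin 64 μg/mL: in 32–64 μg/mL — I
Cefepime 13 mm: in 13–17 mm — intermediate
Tigecycline (22 mm) ≤ 22 mm ⇒ resistant
Ceftriaxone: 21 mm is ≥ 20 mm → Susceptible
Doxycycline 32 μg/mL: ≥ 4 μg/mL — Resistant
Ampicillin 16 μg/mL: ≥ 8 μg/mL ⇒ Resistant
Levofloxacin 16 μg/mL: = 16 μg/mL — intermediate
Nafcillin: 2 μg/mL is ≥ 1 μg/mL → R
Oxacillin: 4 μg/mL is = 4 μg/mL — I

tigecycline, doxycycline, ampicillin, nafcillin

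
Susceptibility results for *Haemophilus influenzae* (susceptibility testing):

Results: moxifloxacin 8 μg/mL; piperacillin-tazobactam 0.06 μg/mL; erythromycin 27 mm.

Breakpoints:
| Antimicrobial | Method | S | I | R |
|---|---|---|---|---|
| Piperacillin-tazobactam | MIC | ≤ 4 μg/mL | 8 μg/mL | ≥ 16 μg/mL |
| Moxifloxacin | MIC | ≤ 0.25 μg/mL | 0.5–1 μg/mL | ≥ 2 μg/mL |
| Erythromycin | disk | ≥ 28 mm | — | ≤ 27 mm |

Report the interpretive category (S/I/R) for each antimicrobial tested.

R, S, R

Moxifloxacin 8 μg/mL: ≥ 2 μg/mL → R
Piperacillin-tazobactam 0.06 μg/mL: ≤ 4 μg/mL — S
Erythromycin 27 mm: ≤ 27 mm ⇒ resistant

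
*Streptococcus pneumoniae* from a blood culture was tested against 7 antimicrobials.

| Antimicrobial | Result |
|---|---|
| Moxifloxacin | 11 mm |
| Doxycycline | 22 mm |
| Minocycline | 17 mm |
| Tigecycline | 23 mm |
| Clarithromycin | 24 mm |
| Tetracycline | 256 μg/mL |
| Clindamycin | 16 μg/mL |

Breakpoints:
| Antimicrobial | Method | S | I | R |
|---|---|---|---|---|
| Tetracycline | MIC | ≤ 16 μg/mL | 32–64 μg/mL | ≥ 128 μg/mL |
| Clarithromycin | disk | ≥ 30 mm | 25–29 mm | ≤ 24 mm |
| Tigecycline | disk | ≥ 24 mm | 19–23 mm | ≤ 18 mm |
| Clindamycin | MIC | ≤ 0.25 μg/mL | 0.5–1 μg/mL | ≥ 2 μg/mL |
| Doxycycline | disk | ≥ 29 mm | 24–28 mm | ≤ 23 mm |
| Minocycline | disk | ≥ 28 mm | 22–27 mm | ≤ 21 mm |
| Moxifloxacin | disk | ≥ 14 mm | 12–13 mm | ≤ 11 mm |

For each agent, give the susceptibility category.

R, R, R, I, R, R, R

Moxifloxacin (11 mm) ≤ 11 mm — resistant
Doxycycline (22 mm) ≤ 23 mm — resistant
Minocycline 17 mm: ≤ 21 mm ⇒ Resistant
Tigecycline (23 mm) in 19–23 mm — Intermediate
Clarithromycin: 24 mm is ≤ 24 mm ⇒ resistant
Tetracycline 256 μg/mL: ≥ 128 μg/mL — resistant
Clindamycin: 16 μg/mL is ≥ 2 μg/mL — R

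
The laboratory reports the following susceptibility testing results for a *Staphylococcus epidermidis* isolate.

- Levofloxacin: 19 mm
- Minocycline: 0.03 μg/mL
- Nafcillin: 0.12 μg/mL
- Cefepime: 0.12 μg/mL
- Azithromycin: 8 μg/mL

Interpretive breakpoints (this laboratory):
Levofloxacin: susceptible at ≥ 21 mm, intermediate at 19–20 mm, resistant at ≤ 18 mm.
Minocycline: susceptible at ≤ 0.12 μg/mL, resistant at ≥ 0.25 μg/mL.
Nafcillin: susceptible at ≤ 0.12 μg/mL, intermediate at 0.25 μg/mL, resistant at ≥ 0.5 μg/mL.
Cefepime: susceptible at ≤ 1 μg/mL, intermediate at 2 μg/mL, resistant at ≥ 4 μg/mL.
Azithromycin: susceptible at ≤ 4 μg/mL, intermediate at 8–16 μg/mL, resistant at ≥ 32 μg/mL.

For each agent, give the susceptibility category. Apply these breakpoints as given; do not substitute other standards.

I, S, S, S, I

Levofloxacin: 19 mm is in 19–20 mm — intermediate
Minocycline 0.03 μg/mL: ≤ 0.12 μg/mL ⇒ Susceptible
Nafcillin 0.12 μg/mL: ≤ 0.12 μg/mL — Susceptible
Cefepime (0.12 μg/mL) ≤ 1 μg/mL ⇒ S
Azithromycin: 8 μg/mL is in 8–16 μg/mL ⇒ intermediate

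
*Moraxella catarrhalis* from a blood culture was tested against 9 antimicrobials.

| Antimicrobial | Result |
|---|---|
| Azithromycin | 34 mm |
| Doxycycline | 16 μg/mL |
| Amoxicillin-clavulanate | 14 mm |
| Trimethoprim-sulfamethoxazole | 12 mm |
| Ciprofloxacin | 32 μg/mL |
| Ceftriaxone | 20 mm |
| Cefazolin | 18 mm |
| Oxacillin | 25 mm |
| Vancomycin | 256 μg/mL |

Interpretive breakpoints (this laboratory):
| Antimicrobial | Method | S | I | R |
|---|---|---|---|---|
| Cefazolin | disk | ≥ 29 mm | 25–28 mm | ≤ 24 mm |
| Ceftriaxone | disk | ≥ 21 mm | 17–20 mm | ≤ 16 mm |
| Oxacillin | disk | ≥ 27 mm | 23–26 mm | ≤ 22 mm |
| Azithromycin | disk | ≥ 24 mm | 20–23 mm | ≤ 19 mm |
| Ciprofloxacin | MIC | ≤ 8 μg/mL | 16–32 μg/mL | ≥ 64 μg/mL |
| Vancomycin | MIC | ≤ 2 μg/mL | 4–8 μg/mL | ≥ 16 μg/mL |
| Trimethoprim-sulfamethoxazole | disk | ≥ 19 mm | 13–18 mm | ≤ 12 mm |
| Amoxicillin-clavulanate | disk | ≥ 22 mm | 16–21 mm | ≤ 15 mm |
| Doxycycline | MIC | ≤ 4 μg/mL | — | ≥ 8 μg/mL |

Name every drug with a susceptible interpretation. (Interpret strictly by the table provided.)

Azithromycin: 34 mm is ≥ 24 mm → S
Doxycycline (16 μg/mL) ≥ 8 μg/mL — resistant
Amoxicillin-clavulanate 14 mm: ≤ 15 mm → R
Trimethoprim-sulfamethoxazole 12 mm: ≤ 12 mm — resistant
Ciprofloxacin (32 μg/mL) in 16–32 μg/mL → Intermediate
Ceftriaxone: 20 mm is in 17–20 mm — intermediate
Cefazolin: 18 mm is ≤ 24 mm → resistant
Oxacillin 25 mm: in 23–26 mm — Intermediate
Vancomycin 256 μg/mL: ≥ 16 μg/mL ⇒ Resistant

azithromycin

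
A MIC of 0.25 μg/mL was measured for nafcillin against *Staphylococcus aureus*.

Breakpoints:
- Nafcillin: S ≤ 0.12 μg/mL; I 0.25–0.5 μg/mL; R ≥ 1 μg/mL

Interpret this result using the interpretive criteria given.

Intermediate

Nafcillin: 0.25 μg/mL is in 0.25–0.5 μg/mL ⇒ Intermediate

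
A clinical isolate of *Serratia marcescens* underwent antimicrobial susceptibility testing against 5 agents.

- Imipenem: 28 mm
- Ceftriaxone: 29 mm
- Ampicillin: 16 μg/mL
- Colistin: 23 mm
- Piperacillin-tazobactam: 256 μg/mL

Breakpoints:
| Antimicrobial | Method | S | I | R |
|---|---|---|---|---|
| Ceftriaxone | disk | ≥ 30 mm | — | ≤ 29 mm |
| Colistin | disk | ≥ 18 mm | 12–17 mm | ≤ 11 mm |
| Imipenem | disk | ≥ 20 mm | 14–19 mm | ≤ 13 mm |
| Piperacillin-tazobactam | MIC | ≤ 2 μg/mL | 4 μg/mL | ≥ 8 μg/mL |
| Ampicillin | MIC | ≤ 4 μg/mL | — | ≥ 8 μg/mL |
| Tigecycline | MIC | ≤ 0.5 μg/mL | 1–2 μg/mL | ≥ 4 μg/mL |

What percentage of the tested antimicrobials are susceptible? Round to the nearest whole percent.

Imipenem: 28 mm is ≥ 20 mm ⇒ Susceptible
Ceftriaxone 29 mm: ≤ 29 mm — R
Ampicillin: 16 μg/mL is ≥ 8 μg/mL ⇒ R
Colistin (23 mm) ≥ 18 mm ⇒ S
Piperacillin-tazobactam: 256 μg/mL is ≥ 8 μg/mL → R
Susceptible: 2/5

40%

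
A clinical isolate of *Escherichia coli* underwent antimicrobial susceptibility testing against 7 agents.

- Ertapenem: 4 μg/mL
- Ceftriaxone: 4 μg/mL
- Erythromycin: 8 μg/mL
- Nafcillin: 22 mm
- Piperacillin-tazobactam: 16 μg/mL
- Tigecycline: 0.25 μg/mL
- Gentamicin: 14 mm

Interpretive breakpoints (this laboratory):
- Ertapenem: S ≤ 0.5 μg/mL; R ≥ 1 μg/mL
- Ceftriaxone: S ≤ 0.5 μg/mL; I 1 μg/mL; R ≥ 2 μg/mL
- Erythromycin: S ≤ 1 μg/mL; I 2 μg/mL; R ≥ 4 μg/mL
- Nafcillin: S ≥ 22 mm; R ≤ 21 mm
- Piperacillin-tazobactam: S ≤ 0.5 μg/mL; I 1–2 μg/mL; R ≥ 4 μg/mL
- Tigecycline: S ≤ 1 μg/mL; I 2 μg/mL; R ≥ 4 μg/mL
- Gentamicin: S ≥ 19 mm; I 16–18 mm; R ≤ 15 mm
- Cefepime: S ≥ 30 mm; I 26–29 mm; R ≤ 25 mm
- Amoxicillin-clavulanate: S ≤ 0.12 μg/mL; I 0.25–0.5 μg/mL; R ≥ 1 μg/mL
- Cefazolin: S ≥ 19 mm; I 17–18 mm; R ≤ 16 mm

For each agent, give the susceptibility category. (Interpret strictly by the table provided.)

R, R, R, S, R, S, R

Ertapenem 4 μg/mL: ≥ 1 μg/mL → Resistant
Ceftriaxone 4 μg/mL: ≥ 2 μg/mL ⇒ resistant
Erythromycin (8 μg/mL) ≥ 4 μg/mL → Resistant
Nafcillin 22 mm: ≥ 22 mm → S
Piperacillin-tazobactam 16 μg/mL: ≥ 4 μg/mL → Resistant
Tigecycline: 0.25 μg/mL is ≤ 1 μg/mL — S
Gentamicin 14 mm: ≤ 15 mm → resistant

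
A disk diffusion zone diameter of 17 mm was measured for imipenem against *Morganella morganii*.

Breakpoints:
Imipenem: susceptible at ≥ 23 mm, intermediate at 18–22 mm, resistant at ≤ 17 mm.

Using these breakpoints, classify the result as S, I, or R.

Resistant

Imipenem 17 mm: ≤ 17 mm ⇒ R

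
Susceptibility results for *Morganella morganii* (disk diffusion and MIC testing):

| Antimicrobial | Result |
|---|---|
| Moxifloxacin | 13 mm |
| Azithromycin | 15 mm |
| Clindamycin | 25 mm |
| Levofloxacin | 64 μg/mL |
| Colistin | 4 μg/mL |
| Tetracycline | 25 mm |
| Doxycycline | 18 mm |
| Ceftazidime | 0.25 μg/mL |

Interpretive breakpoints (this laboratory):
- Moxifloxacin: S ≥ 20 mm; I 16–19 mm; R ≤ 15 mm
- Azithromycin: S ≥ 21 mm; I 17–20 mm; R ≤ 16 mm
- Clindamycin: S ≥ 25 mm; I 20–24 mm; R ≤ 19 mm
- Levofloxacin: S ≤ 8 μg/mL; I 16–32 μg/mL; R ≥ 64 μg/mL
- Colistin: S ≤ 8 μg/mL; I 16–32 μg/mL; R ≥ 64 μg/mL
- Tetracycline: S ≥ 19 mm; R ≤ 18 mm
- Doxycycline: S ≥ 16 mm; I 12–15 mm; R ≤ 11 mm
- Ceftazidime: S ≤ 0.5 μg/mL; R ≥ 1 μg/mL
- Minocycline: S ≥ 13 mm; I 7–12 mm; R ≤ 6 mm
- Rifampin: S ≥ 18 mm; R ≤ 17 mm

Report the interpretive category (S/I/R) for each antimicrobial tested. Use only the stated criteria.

Moxifloxacin: 13 mm is ≤ 15 mm ⇒ resistant
Azithromycin (15 mm) ≤ 16 mm — resistant
Clindamycin (25 mm) ≥ 25 mm ⇒ S
Levofloxacin (64 μg/mL) ≥ 64 μg/mL ⇒ Resistant
Colistin 4 μg/mL: ≤ 8 μg/mL ⇒ S
Tetracycline 25 mm: ≥ 19 mm ⇒ susceptible
Doxycycline: 18 mm is ≥ 16 mm — Susceptible
Ceftazidime 0.25 μg/mL: ≤ 0.5 μg/mL ⇒ S

R, R, S, R, S, S, S, S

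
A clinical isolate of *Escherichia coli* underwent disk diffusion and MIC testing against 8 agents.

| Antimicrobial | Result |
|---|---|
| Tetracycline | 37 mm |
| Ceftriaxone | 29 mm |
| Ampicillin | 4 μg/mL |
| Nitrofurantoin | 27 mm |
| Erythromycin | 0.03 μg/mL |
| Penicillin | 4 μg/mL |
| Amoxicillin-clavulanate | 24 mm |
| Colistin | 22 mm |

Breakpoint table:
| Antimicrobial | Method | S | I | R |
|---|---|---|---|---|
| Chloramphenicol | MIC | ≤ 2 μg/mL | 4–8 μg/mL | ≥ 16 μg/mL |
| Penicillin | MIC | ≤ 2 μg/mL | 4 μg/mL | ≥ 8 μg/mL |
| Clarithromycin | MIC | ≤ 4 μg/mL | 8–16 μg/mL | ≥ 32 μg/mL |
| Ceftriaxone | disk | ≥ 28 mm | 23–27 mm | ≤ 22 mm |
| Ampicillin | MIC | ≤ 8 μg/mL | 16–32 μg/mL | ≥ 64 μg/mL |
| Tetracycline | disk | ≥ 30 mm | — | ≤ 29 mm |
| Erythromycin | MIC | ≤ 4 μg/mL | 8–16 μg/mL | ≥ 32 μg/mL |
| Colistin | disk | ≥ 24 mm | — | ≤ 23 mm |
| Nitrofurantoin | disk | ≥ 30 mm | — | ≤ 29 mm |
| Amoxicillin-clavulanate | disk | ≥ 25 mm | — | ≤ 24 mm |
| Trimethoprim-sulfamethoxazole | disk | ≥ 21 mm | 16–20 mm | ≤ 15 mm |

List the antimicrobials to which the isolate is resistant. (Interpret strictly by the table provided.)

Tetracycline 37 mm: ≥ 30 mm → S
Ceftriaxone: 29 mm is ≥ 28 mm — Susceptible
Ampicillin (4 μg/mL) ≤ 8 μg/mL ⇒ Susceptible
Nitrofurantoin (27 mm) ≤ 29 mm → R
Erythromycin 0.03 μg/mL: ≤ 4 μg/mL → Susceptible
Penicillin 4 μg/mL: = 4 μg/mL → intermediate
Amoxicillin-clavulanate: 24 mm is ≤ 24 mm → R
Colistin: 22 mm is ≤ 23 mm ⇒ resistant

nitrofurantoin, amoxicillin-clavulanate, colistin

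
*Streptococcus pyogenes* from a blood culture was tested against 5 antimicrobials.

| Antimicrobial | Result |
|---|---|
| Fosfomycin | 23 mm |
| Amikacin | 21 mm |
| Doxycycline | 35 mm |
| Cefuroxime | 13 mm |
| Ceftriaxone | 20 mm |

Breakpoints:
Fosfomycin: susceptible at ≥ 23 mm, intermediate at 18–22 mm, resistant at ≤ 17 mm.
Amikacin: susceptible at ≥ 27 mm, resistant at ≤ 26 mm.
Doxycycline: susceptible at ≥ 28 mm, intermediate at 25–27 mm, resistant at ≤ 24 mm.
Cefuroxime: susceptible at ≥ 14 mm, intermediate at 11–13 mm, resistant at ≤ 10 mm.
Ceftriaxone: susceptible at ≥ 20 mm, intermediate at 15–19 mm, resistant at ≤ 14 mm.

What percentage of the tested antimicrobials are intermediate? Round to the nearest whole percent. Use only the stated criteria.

20%

Fosfomycin (23 mm) ≥ 23 mm — Susceptible
Amikacin (21 mm) ≤ 26 mm ⇒ Resistant
Doxycycline 35 mm: ≥ 28 mm ⇒ Susceptible
Cefuroxime: 13 mm is in 11–13 mm ⇒ I
Ceftriaxone 20 mm: ≥ 20 mm → S
Intermediate: 1/5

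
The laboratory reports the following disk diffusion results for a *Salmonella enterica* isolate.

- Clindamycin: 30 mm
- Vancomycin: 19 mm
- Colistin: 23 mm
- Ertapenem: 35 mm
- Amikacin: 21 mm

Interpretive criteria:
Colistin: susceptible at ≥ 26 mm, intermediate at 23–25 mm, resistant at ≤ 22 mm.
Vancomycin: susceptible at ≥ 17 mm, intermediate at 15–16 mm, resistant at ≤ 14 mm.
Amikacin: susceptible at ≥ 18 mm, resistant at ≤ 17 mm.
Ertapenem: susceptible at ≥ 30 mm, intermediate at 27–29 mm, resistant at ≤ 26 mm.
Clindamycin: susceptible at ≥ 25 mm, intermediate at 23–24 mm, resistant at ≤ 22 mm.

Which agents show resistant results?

Clindamycin (30 mm) ≥ 25 mm ⇒ Susceptible
Vancomycin 19 mm: ≥ 17 mm → Susceptible
Colistin 23 mm: in 23–25 mm ⇒ intermediate
Ertapenem: 35 mm is ≥ 30 mm — S
Amikacin 21 mm: ≥ 18 mm → susceptible

none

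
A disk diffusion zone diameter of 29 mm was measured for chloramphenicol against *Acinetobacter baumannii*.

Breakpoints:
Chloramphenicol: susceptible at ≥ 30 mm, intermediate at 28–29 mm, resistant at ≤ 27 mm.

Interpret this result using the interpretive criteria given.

Chloramphenicol 29 mm: in 28–29 mm → Intermediate

Intermediate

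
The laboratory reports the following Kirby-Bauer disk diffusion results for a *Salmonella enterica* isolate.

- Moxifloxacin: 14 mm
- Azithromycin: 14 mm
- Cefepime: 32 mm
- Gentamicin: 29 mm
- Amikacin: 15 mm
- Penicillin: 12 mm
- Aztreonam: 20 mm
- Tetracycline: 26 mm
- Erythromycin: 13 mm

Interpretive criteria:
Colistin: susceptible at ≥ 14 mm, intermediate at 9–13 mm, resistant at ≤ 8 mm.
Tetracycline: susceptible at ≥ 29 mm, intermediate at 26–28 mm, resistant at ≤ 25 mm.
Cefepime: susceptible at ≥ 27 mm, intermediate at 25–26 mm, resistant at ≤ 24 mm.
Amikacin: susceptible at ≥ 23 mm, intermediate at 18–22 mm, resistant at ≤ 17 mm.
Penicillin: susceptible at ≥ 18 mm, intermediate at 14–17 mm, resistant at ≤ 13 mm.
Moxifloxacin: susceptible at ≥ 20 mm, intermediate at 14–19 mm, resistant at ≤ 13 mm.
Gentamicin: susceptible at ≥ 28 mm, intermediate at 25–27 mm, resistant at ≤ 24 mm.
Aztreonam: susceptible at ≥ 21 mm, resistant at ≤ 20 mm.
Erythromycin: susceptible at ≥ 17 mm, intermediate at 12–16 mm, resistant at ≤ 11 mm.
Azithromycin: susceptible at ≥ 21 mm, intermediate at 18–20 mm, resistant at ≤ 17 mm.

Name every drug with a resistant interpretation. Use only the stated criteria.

Moxifloxacin 14 mm: in 14–19 mm ⇒ I
Azithromycin (14 mm) ≤ 17 mm → resistant
Cefepime (32 mm) ≥ 27 mm ⇒ susceptible
Gentamicin: 29 mm is ≥ 28 mm → S
Amikacin 15 mm: ≤ 17 mm ⇒ resistant
Penicillin: 12 mm is ≤ 13 mm ⇒ resistant
Aztreonam 20 mm: ≤ 20 mm — Resistant
Tetracycline 26 mm: in 26–28 mm → intermediate
Erythromycin: 13 mm is in 12–16 mm ⇒ I

azithromycin, amikacin, penicillin, aztreonam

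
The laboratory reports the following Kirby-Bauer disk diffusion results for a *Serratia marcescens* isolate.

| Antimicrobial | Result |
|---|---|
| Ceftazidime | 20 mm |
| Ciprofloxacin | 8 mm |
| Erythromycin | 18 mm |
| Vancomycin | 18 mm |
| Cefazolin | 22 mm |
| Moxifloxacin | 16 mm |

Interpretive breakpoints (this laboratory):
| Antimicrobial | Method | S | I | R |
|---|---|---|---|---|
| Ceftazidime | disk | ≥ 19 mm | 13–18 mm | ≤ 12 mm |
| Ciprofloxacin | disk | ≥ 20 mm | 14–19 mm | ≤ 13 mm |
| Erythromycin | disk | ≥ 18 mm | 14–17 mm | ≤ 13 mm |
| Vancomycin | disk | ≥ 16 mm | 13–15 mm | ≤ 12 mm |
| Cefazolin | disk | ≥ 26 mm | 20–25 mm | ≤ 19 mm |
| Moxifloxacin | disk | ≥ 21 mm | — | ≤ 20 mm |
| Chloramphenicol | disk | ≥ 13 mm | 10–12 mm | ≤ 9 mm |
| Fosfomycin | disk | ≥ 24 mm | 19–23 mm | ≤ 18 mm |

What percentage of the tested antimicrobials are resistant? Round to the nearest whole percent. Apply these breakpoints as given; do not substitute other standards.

33%

Ceftazidime 20 mm: ≥ 19 mm ⇒ susceptible
Ciprofloxacin 8 mm: ≤ 13 mm → resistant
Erythromycin: 18 mm is ≥ 18 mm → susceptible
Vancomycin: 18 mm is ≥ 16 mm — S
Cefazolin: 22 mm is in 20–25 mm ⇒ I
Moxifloxacin (16 mm) ≤ 20 mm → resistant
Resistant: 2/6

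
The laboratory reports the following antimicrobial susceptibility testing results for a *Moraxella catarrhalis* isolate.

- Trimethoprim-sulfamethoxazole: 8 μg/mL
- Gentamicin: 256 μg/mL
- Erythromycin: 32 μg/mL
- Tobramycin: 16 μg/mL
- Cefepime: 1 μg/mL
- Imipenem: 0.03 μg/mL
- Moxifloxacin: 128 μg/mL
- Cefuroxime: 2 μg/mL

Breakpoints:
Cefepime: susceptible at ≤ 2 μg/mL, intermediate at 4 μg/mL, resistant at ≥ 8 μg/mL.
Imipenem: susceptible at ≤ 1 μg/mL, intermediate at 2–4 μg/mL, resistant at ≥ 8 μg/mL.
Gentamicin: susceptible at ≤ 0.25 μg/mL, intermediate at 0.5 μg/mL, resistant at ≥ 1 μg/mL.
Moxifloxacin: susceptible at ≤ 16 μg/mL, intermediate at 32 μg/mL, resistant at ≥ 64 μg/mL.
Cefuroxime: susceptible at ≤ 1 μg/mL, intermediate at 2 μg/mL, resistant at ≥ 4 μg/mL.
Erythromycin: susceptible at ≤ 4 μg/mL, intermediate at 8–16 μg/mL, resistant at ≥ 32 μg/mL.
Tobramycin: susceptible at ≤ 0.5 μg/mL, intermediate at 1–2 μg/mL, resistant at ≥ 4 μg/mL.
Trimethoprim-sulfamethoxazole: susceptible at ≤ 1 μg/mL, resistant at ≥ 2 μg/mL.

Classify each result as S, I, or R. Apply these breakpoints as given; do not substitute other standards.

R, R, R, R, S, S, R, I

Trimethoprim-sulfamethoxazole 8 μg/mL: ≥ 2 μg/mL — R
Gentamicin: 256 μg/mL is ≥ 1 μg/mL ⇒ Resistant
Erythromycin 32 μg/mL: ≥ 32 μg/mL — Resistant
Tobramycin 16 μg/mL: ≥ 4 μg/mL — R
Cefepime: 1 μg/mL is ≤ 2 μg/mL ⇒ Susceptible
Imipenem 0.03 μg/mL: ≤ 1 μg/mL — Susceptible
Moxifloxacin 128 μg/mL: ≥ 64 μg/mL → Resistant
Cefuroxime 2 μg/mL: = 2 μg/mL → Intermediate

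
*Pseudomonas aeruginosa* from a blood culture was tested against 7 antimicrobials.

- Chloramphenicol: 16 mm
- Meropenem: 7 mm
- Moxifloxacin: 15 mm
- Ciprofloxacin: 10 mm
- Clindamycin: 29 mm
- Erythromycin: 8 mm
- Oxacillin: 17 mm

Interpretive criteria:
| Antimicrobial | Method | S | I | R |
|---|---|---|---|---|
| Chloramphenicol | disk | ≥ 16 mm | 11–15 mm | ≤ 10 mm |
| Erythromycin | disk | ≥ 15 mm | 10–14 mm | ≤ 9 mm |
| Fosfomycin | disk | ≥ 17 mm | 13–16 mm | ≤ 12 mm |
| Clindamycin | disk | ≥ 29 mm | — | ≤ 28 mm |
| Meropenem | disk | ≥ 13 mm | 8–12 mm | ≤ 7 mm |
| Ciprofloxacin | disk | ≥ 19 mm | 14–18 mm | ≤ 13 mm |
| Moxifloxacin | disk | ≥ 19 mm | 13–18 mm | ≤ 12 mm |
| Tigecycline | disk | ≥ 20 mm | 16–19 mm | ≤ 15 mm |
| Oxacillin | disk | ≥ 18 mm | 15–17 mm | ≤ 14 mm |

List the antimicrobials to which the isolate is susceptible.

chloramphenicol, clindamycin

Chloramphenicol 16 mm: ≥ 16 mm ⇒ susceptible
Meropenem: 7 mm is ≤ 7 mm ⇒ Resistant
Moxifloxacin: 15 mm is in 13–18 mm ⇒ Intermediate
Ciprofloxacin 10 mm: ≤ 13 mm ⇒ Resistant
Clindamycin (29 mm) ≥ 29 mm — susceptible
Erythromycin: 8 mm is ≤ 9 mm → Resistant
Oxacillin (17 mm) in 15–17 mm → intermediate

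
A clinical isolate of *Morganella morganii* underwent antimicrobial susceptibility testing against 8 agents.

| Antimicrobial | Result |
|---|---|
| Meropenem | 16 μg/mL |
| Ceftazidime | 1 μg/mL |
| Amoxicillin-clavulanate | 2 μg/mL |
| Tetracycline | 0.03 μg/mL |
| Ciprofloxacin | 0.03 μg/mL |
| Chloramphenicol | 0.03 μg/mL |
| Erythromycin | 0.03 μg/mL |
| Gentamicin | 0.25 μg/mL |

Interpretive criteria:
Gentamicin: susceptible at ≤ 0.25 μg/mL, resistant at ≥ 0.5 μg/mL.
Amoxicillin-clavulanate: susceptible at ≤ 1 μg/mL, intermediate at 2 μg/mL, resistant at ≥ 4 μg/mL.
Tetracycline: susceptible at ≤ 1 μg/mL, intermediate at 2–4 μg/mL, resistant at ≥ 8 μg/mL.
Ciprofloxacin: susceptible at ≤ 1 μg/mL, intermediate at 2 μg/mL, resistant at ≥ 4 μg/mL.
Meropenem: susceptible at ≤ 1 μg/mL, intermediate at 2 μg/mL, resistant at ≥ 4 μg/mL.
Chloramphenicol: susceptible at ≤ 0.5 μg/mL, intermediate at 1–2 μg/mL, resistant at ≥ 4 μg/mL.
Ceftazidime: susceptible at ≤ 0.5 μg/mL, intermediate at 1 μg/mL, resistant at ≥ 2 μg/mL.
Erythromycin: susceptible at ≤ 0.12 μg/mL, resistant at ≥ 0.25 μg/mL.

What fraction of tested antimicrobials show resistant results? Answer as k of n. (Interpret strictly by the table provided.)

Meropenem 16 μg/mL: ≥ 4 μg/mL ⇒ R
Ceftazidime (1 μg/mL) = 1 μg/mL — Intermediate
Amoxicillin-clavulanate: 2 μg/mL is = 2 μg/mL ⇒ intermediate
Tetracycline (0.03 μg/mL) ≤ 1 μg/mL — Susceptible
Ciprofloxacin 0.03 μg/mL: ≤ 1 μg/mL → susceptible
Chloramphenicol (0.03 μg/mL) ≤ 0.5 μg/mL ⇒ Susceptible
Erythromycin: 0.03 μg/mL is ≤ 0.12 μg/mL → S
Gentamicin (0.25 μg/mL) ≤ 0.25 μg/mL ⇒ S
Resistant: 1/8

1 of 8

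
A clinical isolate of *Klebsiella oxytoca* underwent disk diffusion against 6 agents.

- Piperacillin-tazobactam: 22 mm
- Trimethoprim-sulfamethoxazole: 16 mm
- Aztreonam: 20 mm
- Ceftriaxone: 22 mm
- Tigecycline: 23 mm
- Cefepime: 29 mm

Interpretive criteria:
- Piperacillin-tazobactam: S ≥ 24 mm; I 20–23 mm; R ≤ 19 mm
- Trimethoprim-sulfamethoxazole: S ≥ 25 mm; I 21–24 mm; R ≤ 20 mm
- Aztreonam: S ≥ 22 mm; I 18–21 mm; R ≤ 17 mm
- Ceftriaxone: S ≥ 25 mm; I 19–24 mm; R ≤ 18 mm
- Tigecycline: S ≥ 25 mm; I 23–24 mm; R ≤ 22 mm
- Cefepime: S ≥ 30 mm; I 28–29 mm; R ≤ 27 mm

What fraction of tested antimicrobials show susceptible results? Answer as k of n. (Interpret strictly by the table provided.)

0 of 6

Piperacillin-tazobactam (22 mm) in 20–23 mm ⇒ I
Trimethoprim-sulfamethoxazole: 16 mm is ≤ 20 mm ⇒ R
Aztreonam: 20 mm is in 18–21 mm → Intermediate
Ceftriaxone: 22 mm is in 19–24 mm → Intermediate
Tigecycline: 23 mm is in 23–24 mm — Intermediate
Cefepime: 29 mm is in 28–29 mm ⇒ intermediate
Susceptible: 0/6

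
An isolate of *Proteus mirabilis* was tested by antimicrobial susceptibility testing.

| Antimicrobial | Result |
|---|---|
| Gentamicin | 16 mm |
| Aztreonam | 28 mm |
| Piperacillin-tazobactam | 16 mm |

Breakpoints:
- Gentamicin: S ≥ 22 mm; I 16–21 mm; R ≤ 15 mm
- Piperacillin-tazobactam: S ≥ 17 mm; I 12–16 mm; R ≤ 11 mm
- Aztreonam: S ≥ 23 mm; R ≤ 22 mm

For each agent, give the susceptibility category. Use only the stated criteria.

I, S, I

Gentamicin 16 mm: in 16–21 mm ⇒ Intermediate
Aztreonam (28 mm) ≥ 23 mm — S
Piperacillin-tazobactam 16 mm: in 12–16 mm → I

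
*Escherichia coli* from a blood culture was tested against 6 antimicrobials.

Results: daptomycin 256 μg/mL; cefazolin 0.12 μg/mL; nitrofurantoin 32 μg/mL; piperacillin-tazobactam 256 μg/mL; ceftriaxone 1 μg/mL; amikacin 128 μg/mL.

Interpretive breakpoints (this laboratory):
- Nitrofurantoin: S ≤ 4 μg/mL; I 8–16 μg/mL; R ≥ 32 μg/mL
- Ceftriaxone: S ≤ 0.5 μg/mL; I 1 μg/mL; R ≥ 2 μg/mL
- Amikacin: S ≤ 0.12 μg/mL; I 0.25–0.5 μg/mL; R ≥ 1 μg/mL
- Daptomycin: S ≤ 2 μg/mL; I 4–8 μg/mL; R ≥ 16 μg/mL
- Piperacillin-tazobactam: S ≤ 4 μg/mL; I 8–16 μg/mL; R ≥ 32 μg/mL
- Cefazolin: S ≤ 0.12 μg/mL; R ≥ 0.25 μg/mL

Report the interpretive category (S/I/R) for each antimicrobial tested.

Daptomycin 256 μg/mL: ≥ 16 μg/mL → Resistant
Cefazolin 0.12 μg/mL: ≤ 0.12 μg/mL — S
Nitrofurantoin: 32 μg/mL is ≥ 32 μg/mL → resistant
Piperacillin-tazobactam: 256 μg/mL is ≥ 32 μg/mL — resistant
Ceftriaxone: 1 μg/mL is = 1 μg/mL ⇒ intermediate
Amikacin (128 μg/mL) ≥ 1 μg/mL — Resistant

R, S, R, R, I, R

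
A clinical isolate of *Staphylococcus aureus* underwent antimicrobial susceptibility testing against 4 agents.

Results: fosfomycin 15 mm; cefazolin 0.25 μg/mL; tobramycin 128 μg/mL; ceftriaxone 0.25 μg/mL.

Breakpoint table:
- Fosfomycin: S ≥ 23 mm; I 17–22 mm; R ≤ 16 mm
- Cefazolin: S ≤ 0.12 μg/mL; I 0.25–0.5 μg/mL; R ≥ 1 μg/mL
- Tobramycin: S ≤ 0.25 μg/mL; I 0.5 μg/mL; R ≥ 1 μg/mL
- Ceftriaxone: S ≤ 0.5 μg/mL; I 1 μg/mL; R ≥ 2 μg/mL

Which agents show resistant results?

fosfomycin, tobramycin

Fosfomycin 15 mm: ≤ 16 mm — Resistant
Cefazolin 0.25 μg/mL: in 0.25–0.5 μg/mL ⇒ Intermediate
Tobramycin (128 μg/mL) ≥ 1 μg/mL ⇒ Resistant
Ceftriaxone (0.25 μg/mL) ≤ 0.5 μg/mL → susceptible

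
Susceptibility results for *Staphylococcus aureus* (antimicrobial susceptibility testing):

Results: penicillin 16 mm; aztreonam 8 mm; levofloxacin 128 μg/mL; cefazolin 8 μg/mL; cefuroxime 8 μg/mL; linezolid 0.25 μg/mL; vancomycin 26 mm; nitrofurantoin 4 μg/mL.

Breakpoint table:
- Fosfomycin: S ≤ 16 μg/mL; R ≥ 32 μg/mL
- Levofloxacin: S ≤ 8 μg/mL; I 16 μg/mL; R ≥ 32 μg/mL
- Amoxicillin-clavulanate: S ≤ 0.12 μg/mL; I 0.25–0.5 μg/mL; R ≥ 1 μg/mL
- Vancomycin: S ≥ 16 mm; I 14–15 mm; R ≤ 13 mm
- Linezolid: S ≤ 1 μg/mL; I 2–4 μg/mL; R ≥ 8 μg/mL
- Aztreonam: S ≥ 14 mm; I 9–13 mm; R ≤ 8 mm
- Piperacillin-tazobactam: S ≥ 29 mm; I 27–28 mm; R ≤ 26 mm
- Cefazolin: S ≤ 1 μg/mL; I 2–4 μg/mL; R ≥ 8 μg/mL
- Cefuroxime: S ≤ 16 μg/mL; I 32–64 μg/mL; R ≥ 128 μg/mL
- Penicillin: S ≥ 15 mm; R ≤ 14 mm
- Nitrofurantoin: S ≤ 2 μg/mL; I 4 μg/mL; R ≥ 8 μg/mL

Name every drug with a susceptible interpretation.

Penicillin 16 mm: ≥ 15 mm ⇒ S
Aztreonam 8 mm: ≤ 8 mm → Resistant
Levofloxacin: 128 μg/mL is ≥ 32 μg/mL → R
Cefazolin (8 μg/mL) ≥ 8 μg/mL ⇒ Resistant
Cefuroxime 8 μg/mL: ≤ 16 μg/mL ⇒ susceptible
Linezolid: 0.25 μg/mL is ≤ 1 μg/mL ⇒ S
Vancomycin (26 mm) ≥ 16 mm ⇒ S
Nitrofurantoin: 4 μg/mL is = 4 μg/mL ⇒ intermediate

penicillin, cefuroxime, linezolid, vancomycin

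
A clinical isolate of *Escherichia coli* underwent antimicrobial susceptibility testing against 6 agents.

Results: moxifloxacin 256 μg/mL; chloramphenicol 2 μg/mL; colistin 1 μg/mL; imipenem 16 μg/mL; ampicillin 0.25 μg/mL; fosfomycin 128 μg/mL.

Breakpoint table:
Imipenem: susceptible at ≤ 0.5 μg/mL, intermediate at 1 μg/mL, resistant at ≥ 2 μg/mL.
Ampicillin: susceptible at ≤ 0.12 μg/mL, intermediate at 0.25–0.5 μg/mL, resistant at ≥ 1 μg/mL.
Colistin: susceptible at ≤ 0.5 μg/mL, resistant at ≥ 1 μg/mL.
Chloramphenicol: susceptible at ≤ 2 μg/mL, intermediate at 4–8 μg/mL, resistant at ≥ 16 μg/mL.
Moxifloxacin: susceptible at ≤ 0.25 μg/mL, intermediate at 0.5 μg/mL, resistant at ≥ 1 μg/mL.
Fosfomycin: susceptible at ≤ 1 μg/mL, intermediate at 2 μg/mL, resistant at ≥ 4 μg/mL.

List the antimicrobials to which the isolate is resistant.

Moxifloxacin 256 μg/mL: ≥ 1 μg/mL — resistant
Chloramphenicol (2 μg/mL) ≤ 2 μg/mL — S
Colistin (1 μg/mL) ≥ 1 μg/mL → resistant
Imipenem 16 μg/mL: ≥ 2 μg/mL → Resistant
Ampicillin: 0.25 μg/mL is in 0.25–0.5 μg/mL ⇒ I
Fosfomycin (128 μg/mL) ≥ 4 μg/mL ⇒ resistant

moxifloxacin, colistin, imipenem, fosfomycin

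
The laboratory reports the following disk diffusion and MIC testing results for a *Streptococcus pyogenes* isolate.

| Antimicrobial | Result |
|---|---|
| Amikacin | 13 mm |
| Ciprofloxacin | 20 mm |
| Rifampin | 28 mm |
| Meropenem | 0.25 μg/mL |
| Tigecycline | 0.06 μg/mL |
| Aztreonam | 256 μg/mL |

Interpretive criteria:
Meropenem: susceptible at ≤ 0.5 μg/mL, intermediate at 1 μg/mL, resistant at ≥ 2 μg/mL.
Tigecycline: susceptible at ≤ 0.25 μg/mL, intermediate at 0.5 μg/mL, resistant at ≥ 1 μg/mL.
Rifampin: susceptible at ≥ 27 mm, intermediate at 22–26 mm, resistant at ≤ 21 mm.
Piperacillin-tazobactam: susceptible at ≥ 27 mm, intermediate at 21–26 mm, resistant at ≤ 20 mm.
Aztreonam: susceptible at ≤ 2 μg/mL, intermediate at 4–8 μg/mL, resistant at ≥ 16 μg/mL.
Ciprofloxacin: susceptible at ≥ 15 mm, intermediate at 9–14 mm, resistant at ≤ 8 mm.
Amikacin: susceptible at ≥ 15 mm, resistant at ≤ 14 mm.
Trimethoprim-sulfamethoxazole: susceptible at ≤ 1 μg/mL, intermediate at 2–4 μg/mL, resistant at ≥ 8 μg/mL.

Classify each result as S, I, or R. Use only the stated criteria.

R, S, S, S, S, R

Amikacin: 13 mm is ≤ 14 mm ⇒ R
Ciprofloxacin (20 mm) ≥ 15 mm ⇒ Susceptible
Rifampin 28 mm: ≥ 27 mm ⇒ susceptible
Meropenem 0.25 μg/mL: ≤ 0.5 μg/mL — Susceptible
Tigecycline: 0.06 μg/mL is ≤ 0.25 μg/mL — Susceptible
Aztreonam 256 μg/mL: ≥ 16 μg/mL → resistant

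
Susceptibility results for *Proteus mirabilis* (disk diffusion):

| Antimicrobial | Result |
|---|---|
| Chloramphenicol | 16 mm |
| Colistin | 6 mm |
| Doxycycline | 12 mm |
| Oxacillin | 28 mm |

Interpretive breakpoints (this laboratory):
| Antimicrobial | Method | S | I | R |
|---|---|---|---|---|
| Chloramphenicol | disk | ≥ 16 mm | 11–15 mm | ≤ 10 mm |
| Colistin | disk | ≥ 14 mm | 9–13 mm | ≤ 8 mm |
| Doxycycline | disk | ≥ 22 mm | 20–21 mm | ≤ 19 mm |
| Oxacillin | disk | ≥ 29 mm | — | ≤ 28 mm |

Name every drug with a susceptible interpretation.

Chloramphenicol: 16 mm is ≥ 16 mm ⇒ Susceptible
Colistin 6 mm: ≤ 8 mm → R
Doxycycline: 12 mm is ≤ 19 mm → resistant
Oxacillin (28 mm) ≤ 28 mm → Resistant

chloramphenicol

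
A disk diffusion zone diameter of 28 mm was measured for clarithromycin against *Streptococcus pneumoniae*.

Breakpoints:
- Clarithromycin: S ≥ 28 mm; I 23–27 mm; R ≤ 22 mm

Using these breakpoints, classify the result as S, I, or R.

Clarithromycin: 28 mm is ≥ 28 mm ⇒ Susceptible

S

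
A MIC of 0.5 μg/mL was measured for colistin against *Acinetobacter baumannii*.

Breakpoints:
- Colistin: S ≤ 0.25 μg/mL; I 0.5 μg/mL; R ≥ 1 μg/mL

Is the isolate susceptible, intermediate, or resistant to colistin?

Colistin (0.5 μg/mL) = 0.5 μg/mL → I

Intermediate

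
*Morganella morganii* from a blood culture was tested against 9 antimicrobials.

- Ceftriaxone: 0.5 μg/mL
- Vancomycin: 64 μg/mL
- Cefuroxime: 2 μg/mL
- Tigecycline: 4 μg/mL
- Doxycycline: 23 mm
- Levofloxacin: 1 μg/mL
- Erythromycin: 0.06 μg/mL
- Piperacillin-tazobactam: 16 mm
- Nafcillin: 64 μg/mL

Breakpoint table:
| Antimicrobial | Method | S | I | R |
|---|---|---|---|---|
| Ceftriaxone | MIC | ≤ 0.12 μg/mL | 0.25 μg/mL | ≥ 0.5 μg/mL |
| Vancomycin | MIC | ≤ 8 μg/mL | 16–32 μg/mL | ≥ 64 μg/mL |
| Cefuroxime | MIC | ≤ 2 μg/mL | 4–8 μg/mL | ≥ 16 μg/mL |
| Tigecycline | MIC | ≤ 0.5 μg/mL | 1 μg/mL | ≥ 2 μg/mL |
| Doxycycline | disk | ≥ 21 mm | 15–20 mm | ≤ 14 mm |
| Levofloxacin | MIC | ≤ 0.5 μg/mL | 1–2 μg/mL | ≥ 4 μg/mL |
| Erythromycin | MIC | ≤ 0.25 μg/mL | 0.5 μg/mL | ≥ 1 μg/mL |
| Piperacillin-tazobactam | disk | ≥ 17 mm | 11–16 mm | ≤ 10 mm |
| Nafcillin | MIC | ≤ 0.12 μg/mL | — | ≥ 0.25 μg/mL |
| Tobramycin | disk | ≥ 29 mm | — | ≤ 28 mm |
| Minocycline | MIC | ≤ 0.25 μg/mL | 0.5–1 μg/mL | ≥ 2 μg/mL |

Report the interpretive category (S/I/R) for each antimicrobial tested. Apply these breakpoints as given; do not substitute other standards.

R, R, S, R, S, I, S, I, R

Ceftriaxone 0.5 μg/mL: ≥ 0.5 μg/mL ⇒ R
Vancomycin (64 μg/mL) ≥ 64 μg/mL ⇒ resistant
Cefuroxime: 2 μg/mL is ≤ 2 μg/mL ⇒ Susceptible
Tigecycline (4 μg/mL) ≥ 2 μg/mL ⇒ resistant
Doxycycline 23 mm: ≥ 21 mm — Susceptible
Levofloxacin 1 μg/mL: in 1–2 μg/mL → Intermediate
Erythromycin: 0.06 μg/mL is ≤ 0.25 μg/mL — susceptible
Piperacillin-tazobactam 16 mm: in 11–16 mm ⇒ I
Nafcillin (64 μg/mL) ≥ 0.25 μg/mL — Resistant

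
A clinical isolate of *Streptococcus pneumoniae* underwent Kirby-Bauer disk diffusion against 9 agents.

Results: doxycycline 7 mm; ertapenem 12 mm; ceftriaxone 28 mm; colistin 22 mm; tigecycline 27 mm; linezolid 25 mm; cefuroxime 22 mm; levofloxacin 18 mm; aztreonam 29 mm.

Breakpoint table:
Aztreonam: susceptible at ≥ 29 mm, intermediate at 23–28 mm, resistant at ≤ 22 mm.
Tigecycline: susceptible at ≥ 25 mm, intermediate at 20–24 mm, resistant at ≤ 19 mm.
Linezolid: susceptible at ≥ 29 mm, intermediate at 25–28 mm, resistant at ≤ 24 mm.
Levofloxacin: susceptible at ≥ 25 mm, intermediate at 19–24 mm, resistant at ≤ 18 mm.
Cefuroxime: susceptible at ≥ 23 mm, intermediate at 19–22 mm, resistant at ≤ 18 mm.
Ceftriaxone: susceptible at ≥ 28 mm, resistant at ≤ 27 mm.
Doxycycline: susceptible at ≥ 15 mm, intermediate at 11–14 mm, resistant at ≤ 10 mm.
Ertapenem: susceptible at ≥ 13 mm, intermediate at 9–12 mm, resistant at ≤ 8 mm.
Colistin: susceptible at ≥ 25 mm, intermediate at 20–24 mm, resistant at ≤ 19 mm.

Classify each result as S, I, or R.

R, I, S, I, S, I, I, R, S

Doxycycline (7 mm) ≤ 10 mm → resistant
Ertapenem 12 mm: in 9–12 mm ⇒ Intermediate
Ceftriaxone (28 mm) ≥ 28 mm ⇒ S
Colistin (22 mm) in 20–24 mm → intermediate
Tigecycline (27 mm) ≥ 25 mm ⇒ S
Linezolid: 25 mm is in 25–28 mm — I
Cefuroxime (22 mm) in 19–22 mm → Intermediate
Levofloxacin 18 mm: ≤ 18 mm — R
Aztreonam 29 mm: ≥ 29 mm — S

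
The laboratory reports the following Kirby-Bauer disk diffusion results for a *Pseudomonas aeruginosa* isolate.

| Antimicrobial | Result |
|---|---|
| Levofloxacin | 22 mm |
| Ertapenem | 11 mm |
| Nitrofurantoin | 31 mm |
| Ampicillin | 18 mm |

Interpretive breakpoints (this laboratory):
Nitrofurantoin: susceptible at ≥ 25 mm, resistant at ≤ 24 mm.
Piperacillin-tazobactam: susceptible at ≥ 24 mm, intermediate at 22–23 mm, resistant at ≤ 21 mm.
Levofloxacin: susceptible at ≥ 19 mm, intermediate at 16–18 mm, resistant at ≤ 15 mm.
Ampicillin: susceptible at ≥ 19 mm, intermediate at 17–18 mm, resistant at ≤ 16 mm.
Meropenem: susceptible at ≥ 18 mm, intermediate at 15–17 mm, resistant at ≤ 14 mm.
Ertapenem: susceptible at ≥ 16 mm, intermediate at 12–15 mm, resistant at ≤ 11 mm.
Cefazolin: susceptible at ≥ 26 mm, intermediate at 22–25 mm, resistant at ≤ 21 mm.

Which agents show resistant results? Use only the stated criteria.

ertapenem

Levofloxacin 22 mm: ≥ 19 mm — susceptible
Ertapenem 11 mm: ≤ 11 mm — Resistant
Nitrofurantoin (31 mm) ≥ 25 mm → susceptible
Ampicillin (18 mm) in 17–18 mm — intermediate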